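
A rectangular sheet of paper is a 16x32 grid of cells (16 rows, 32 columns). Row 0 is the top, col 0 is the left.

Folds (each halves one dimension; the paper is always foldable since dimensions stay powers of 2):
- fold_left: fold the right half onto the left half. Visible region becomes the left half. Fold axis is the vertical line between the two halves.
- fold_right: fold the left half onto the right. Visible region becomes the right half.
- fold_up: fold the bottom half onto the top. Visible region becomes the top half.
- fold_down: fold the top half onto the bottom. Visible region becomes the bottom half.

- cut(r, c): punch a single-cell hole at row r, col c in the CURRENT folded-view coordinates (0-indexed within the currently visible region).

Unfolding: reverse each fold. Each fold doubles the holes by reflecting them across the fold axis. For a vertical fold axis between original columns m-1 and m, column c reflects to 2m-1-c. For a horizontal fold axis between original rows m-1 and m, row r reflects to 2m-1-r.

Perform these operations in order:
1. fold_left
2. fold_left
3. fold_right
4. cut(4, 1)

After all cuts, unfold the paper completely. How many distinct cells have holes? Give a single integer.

Op 1 fold_left: fold axis v@16; visible region now rows[0,16) x cols[0,16) = 16x16
Op 2 fold_left: fold axis v@8; visible region now rows[0,16) x cols[0,8) = 16x8
Op 3 fold_right: fold axis v@4; visible region now rows[0,16) x cols[4,8) = 16x4
Op 4 cut(4, 1): punch at orig (4,5); cuts so far [(4, 5)]; region rows[0,16) x cols[4,8) = 16x4
Unfold 1 (reflect across v@4): 2 holes -> [(4, 2), (4, 5)]
Unfold 2 (reflect across v@8): 4 holes -> [(4, 2), (4, 5), (4, 10), (4, 13)]
Unfold 3 (reflect across v@16): 8 holes -> [(4, 2), (4, 5), (4, 10), (4, 13), (4, 18), (4, 21), (4, 26), (4, 29)]

Answer: 8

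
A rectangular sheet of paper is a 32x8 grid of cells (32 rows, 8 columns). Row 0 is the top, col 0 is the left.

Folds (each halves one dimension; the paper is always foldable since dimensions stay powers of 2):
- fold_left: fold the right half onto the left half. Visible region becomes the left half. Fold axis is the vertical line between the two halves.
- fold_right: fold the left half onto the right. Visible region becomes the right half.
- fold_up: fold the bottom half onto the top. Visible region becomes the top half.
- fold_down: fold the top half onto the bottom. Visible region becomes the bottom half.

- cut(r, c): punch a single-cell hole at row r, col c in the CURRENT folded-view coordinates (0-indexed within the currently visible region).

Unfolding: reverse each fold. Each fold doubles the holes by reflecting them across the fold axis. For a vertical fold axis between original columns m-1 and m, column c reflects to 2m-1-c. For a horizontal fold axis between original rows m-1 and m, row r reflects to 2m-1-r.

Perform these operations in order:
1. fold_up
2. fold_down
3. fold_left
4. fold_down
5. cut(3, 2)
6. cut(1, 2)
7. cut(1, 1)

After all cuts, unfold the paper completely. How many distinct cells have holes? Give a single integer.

Answer: 48

Derivation:
Op 1 fold_up: fold axis h@16; visible region now rows[0,16) x cols[0,8) = 16x8
Op 2 fold_down: fold axis h@8; visible region now rows[8,16) x cols[0,8) = 8x8
Op 3 fold_left: fold axis v@4; visible region now rows[8,16) x cols[0,4) = 8x4
Op 4 fold_down: fold axis h@12; visible region now rows[12,16) x cols[0,4) = 4x4
Op 5 cut(3, 2): punch at orig (15,2); cuts so far [(15, 2)]; region rows[12,16) x cols[0,4) = 4x4
Op 6 cut(1, 2): punch at orig (13,2); cuts so far [(13, 2), (15, 2)]; region rows[12,16) x cols[0,4) = 4x4
Op 7 cut(1, 1): punch at orig (13,1); cuts so far [(13, 1), (13, 2), (15, 2)]; region rows[12,16) x cols[0,4) = 4x4
Unfold 1 (reflect across h@12): 6 holes -> [(8, 2), (10, 1), (10, 2), (13, 1), (13, 2), (15, 2)]
Unfold 2 (reflect across v@4): 12 holes -> [(8, 2), (8, 5), (10, 1), (10, 2), (10, 5), (10, 6), (13, 1), (13, 2), (13, 5), (13, 6), (15, 2), (15, 5)]
Unfold 3 (reflect across h@8): 24 holes -> [(0, 2), (0, 5), (2, 1), (2, 2), (2, 5), (2, 6), (5, 1), (5, 2), (5, 5), (5, 6), (7, 2), (7, 5), (8, 2), (8, 5), (10, 1), (10, 2), (10, 5), (10, 6), (13, 1), (13, 2), (13, 5), (13, 6), (15, 2), (15, 5)]
Unfold 4 (reflect across h@16): 48 holes -> [(0, 2), (0, 5), (2, 1), (2, 2), (2, 5), (2, 6), (5, 1), (5, 2), (5, 5), (5, 6), (7, 2), (7, 5), (8, 2), (8, 5), (10, 1), (10, 2), (10, 5), (10, 6), (13, 1), (13, 2), (13, 5), (13, 6), (15, 2), (15, 5), (16, 2), (16, 5), (18, 1), (18, 2), (18, 5), (18, 6), (21, 1), (21, 2), (21, 5), (21, 6), (23, 2), (23, 5), (24, 2), (24, 5), (26, 1), (26, 2), (26, 5), (26, 6), (29, 1), (29, 2), (29, 5), (29, 6), (31, 2), (31, 5)]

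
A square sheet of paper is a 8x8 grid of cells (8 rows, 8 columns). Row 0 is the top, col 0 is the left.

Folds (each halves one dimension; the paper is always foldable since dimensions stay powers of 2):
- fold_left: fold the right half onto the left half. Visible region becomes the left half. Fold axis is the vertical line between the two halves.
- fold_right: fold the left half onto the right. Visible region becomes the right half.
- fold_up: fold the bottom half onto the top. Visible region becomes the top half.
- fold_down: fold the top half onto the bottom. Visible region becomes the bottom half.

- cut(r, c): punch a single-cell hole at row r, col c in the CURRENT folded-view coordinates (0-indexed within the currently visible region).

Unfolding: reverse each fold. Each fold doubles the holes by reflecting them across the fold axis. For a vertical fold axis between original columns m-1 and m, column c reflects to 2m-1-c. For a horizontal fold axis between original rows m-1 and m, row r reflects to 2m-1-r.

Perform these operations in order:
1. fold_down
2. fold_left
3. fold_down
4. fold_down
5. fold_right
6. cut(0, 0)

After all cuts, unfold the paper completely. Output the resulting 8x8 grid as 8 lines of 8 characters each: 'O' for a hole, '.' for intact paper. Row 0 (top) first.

Op 1 fold_down: fold axis h@4; visible region now rows[4,8) x cols[0,8) = 4x8
Op 2 fold_left: fold axis v@4; visible region now rows[4,8) x cols[0,4) = 4x4
Op 3 fold_down: fold axis h@6; visible region now rows[6,8) x cols[0,4) = 2x4
Op 4 fold_down: fold axis h@7; visible region now rows[7,8) x cols[0,4) = 1x4
Op 5 fold_right: fold axis v@2; visible region now rows[7,8) x cols[2,4) = 1x2
Op 6 cut(0, 0): punch at orig (7,2); cuts so far [(7, 2)]; region rows[7,8) x cols[2,4) = 1x2
Unfold 1 (reflect across v@2): 2 holes -> [(7, 1), (7, 2)]
Unfold 2 (reflect across h@7): 4 holes -> [(6, 1), (6, 2), (7, 1), (7, 2)]
Unfold 3 (reflect across h@6): 8 holes -> [(4, 1), (4, 2), (5, 1), (5, 2), (6, 1), (6, 2), (7, 1), (7, 2)]
Unfold 4 (reflect across v@4): 16 holes -> [(4, 1), (4, 2), (4, 5), (4, 6), (5, 1), (5, 2), (5, 5), (5, 6), (6, 1), (6, 2), (6, 5), (6, 6), (7, 1), (7, 2), (7, 5), (7, 6)]
Unfold 5 (reflect across h@4): 32 holes -> [(0, 1), (0, 2), (0, 5), (0, 6), (1, 1), (1, 2), (1, 5), (1, 6), (2, 1), (2, 2), (2, 5), (2, 6), (3, 1), (3, 2), (3, 5), (3, 6), (4, 1), (4, 2), (4, 5), (4, 6), (5, 1), (5, 2), (5, 5), (5, 6), (6, 1), (6, 2), (6, 5), (6, 6), (7, 1), (7, 2), (7, 5), (7, 6)]

Answer: .OO..OO.
.OO..OO.
.OO..OO.
.OO..OO.
.OO..OO.
.OO..OO.
.OO..OO.
.OO..OO.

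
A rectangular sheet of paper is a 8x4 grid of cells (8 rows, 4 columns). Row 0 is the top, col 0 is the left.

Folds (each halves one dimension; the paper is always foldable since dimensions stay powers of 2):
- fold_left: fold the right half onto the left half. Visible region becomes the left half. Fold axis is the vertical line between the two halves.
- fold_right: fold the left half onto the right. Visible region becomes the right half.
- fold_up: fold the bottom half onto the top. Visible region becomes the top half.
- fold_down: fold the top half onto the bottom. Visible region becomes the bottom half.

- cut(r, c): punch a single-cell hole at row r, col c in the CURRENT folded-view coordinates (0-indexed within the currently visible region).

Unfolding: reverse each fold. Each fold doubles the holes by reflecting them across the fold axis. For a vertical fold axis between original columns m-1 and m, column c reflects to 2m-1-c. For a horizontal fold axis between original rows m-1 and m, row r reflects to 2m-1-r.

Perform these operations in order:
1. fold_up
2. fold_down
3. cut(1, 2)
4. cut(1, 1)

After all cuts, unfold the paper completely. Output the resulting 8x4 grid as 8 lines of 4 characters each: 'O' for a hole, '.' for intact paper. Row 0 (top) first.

Op 1 fold_up: fold axis h@4; visible region now rows[0,4) x cols[0,4) = 4x4
Op 2 fold_down: fold axis h@2; visible region now rows[2,4) x cols[0,4) = 2x4
Op 3 cut(1, 2): punch at orig (3,2); cuts so far [(3, 2)]; region rows[2,4) x cols[0,4) = 2x4
Op 4 cut(1, 1): punch at orig (3,1); cuts so far [(3, 1), (3, 2)]; region rows[2,4) x cols[0,4) = 2x4
Unfold 1 (reflect across h@2): 4 holes -> [(0, 1), (0, 2), (3, 1), (3, 2)]
Unfold 2 (reflect across h@4): 8 holes -> [(0, 1), (0, 2), (3, 1), (3, 2), (4, 1), (4, 2), (7, 1), (7, 2)]

Answer: .OO.
....
....
.OO.
.OO.
....
....
.OO.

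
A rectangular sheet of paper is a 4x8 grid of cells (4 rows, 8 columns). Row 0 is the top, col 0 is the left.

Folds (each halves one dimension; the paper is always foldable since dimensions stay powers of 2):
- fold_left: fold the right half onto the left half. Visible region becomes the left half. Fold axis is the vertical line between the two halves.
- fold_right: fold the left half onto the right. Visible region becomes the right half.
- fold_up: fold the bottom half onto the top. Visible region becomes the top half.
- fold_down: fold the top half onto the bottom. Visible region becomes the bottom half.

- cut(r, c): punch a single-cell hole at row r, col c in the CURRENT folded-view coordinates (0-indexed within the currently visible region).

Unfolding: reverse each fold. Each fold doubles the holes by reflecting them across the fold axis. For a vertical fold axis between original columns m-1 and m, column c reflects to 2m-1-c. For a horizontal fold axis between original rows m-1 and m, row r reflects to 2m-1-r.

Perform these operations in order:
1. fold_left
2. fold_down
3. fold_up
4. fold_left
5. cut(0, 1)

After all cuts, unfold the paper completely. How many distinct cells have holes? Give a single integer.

Op 1 fold_left: fold axis v@4; visible region now rows[0,4) x cols[0,4) = 4x4
Op 2 fold_down: fold axis h@2; visible region now rows[2,4) x cols[0,4) = 2x4
Op 3 fold_up: fold axis h@3; visible region now rows[2,3) x cols[0,4) = 1x4
Op 4 fold_left: fold axis v@2; visible region now rows[2,3) x cols[0,2) = 1x2
Op 5 cut(0, 1): punch at orig (2,1); cuts so far [(2, 1)]; region rows[2,3) x cols[0,2) = 1x2
Unfold 1 (reflect across v@2): 2 holes -> [(2, 1), (2, 2)]
Unfold 2 (reflect across h@3): 4 holes -> [(2, 1), (2, 2), (3, 1), (3, 2)]
Unfold 3 (reflect across h@2): 8 holes -> [(0, 1), (0, 2), (1, 1), (1, 2), (2, 1), (2, 2), (3, 1), (3, 2)]
Unfold 4 (reflect across v@4): 16 holes -> [(0, 1), (0, 2), (0, 5), (0, 6), (1, 1), (1, 2), (1, 5), (1, 6), (2, 1), (2, 2), (2, 5), (2, 6), (3, 1), (3, 2), (3, 5), (3, 6)]

Answer: 16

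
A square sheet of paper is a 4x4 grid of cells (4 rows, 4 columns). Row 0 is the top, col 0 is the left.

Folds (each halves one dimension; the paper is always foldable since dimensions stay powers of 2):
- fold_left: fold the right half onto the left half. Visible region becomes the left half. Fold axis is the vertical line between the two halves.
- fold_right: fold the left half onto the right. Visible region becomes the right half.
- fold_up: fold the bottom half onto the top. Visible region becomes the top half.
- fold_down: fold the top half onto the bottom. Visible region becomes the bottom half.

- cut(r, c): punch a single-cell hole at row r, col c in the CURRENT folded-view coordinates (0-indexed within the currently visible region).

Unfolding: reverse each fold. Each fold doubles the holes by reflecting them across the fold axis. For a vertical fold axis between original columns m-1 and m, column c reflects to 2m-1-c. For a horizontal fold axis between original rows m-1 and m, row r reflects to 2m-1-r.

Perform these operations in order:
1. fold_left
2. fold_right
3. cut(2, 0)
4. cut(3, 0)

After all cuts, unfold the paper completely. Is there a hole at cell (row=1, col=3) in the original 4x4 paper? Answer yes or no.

Answer: no

Derivation:
Op 1 fold_left: fold axis v@2; visible region now rows[0,4) x cols[0,2) = 4x2
Op 2 fold_right: fold axis v@1; visible region now rows[0,4) x cols[1,2) = 4x1
Op 3 cut(2, 0): punch at orig (2,1); cuts so far [(2, 1)]; region rows[0,4) x cols[1,2) = 4x1
Op 4 cut(3, 0): punch at orig (3,1); cuts so far [(2, 1), (3, 1)]; region rows[0,4) x cols[1,2) = 4x1
Unfold 1 (reflect across v@1): 4 holes -> [(2, 0), (2, 1), (3, 0), (3, 1)]
Unfold 2 (reflect across v@2): 8 holes -> [(2, 0), (2, 1), (2, 2), (2, 3), (3, 0), (3, 1), (3, 2), (3, 3)]
Holes: [(2, 0), (2, 1), (2, 2), (2, 3), (3, 0), (3, 1), (3, 2), (3, 3)]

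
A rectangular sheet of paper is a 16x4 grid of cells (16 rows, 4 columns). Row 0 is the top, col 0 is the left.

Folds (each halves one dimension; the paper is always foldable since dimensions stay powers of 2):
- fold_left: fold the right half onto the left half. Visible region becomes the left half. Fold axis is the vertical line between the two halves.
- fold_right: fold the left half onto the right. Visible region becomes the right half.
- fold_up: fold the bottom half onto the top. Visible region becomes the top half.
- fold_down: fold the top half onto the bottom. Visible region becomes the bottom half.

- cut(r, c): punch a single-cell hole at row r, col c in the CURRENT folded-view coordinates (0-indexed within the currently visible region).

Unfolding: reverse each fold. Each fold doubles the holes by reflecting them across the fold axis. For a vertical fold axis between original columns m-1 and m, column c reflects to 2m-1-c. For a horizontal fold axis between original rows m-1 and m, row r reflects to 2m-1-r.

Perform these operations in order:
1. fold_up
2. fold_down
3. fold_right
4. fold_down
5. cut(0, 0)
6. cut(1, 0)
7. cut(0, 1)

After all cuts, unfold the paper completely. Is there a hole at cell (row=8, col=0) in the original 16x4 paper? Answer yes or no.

Op 1 fold_up: fold axis h@8; visible region now rows[0,8) x cols[0,4) = 8x4
Op 2 fold_down: fold axis h@4; visible region now rows[4,8) x cols[0,4) = 4x4
Op 3 fold_right: fold axis v@2; visible region now rows[4,8) x cols[2,4) = 4x2
Op 4 fold_down: fold axis h@6; visible region now rows[6,8) x cols[2,4) = 2x2
Op 5 cut(0, 0): punch at orig (6,2); cuts so far [(6, 2)]; region rows[6,8) x cols[2,4) = 2x2
Op 6 cut(1, 0): punch at orig (7,2); cuts so far [(6, 2), (7, 2)]; region rows[6,8) x cols[2,4) = 2x2
Op 7 cut(0, 1): punch at orig (6,3); cuts so far [(6, 2), (6, 3), (7, 2)]; region rows[6,8) x cols[2,4) = 2x2
Unfold 1 (reflect across h@6): 6 holes -> [(4, 2), (5, 2), (5, 3), (6, 2), (6, 3), (7, 2)]
Unfold 2 (reflect across v@2): 12 holes -> [(4, 1), (4, 2), (5, 0), (5, 1), (5, 2), (5, 3), (6, 0), (6, 1), (6, 2), (6, 3), (7, 1), (7, 2)]
Unfold 3 (reflect across h@4): 24 holes -> [(0, 1), (0, 2), (1, 0), (1, 1), (1, 2), (1, 3), (2, 0), (2, 1), (2, 2), (2, 3), (3, 1), (3, 2), (4, 1), (4, 2), (5, 0), (5, 1), (5, 2), (5, 3), (6, 0), (6, 1), (6, 2), (6, 3), (7, 1), (7, 2)]
Unfold 4 (reflect across h@8): 48 holes -> [(0, 1), (0, 2), (1, 0), (1, 1), (1, 2), (1, 3), (2, 0), (2, 1), (2, 2), (2, 3), (3, 1), (3, 2), (4, 1), (4, 2), (5, 0), (5, 1), (5, 2), (5, 3), (6, 0), (6, 1), (6, 2), (6, 3), (7, 1), (7, 2), (8, 1), (8, 2), (9, 0), (9, 1), (9, 2), (9, 3), (10, 0), (10, 1), (10, 2), (10, 3), (11, 1), (11, 2), (12, 1), (12, 2), (13, 0), (13, 1), (13, 2), (13, 3), (14, 0), (14, 1), (14, 2), (14, 3), (15, 1), (15, 2)]
Holes: [(0, 1), (0, 2), (1, 0), (1, 1), (1, 2), (1, 3), (2, 0), (2, 1), (2, 2), (2, 3), (3, 1), (3, 2), (4, 1), (4, 2), (5, 0), (5, 1), (5, 2), (5, 3), (6, 0), (6, 1), (6, 2), (6, 3), (7, 1), (7, 2), (8, 1), (8, 2), (9, 0), (9, 1), (9, 2), (9, 3), (10, 0), (10, 1), (10, 2), (10, 3), (11, 1), (11, 2), (12, 1), (12, 2), (13, 0), (13, 1), (13, 2), (13, 3), (14, 0), (14, 1), (14, 2), (14, 3), (15, 1), (15, 2)]

Answer: no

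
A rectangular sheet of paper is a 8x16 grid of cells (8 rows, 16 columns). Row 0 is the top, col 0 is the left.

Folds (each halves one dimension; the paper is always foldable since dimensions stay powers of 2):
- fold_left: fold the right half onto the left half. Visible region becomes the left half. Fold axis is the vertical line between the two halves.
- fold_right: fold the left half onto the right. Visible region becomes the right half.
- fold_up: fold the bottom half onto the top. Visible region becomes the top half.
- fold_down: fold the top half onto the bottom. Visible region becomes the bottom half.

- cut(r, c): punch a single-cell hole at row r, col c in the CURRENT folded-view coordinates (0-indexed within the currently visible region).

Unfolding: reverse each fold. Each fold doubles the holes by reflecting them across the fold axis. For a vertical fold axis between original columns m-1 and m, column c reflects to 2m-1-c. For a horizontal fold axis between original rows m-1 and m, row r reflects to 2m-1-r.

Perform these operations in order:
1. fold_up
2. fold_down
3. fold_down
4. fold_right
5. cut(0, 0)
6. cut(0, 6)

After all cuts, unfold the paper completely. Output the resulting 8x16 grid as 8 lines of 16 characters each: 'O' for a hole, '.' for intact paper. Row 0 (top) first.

Answer: .O.....OO.....O.
.O.....OO.....O.
.O.....OO.....O.
.O.....OO.....O.
.O.....OO.....O.
.O.....OO.....O.
.O.....OO.....O.
.O.....OO.....O.

Derivation:
Op 1 fold_up: fold axis h@4; visible region now rows[0,4) x cols[0,16) = 4x16
Op 2 fold_down: fold axis h@2; visible region now rows[2,4) x cols[0,16) = 2x16
Op 3 fold_down: fold axis h@3; visible region now rows[3,4) x cols[0,16) = 1x16
Op 4 fold_right: fold axis v@8; visible region now rows[3,4) x cols[8,16) = 1x8
Op 5 cut(0, 0): punch at orig (3,8); cuts so far [(3, 8)]; region rows[3,4) x cols[8,16) = 1x8
Op 6 cut(0, 6): punch at orig (3,14); cuts so far [(3, 8), (3, 14)]; region rows[3,4) x cols[8,16) = 1x8
Unfold 1 (reflect across v@8): 4 holes -> [(3, 1), (3, 7), (3, 8), (3, 14)]
Unfold 2 (reflect across h@3): 8 holes -> [(2, 1), (2, 7), (2, 8), (2, 14), (3, 1), (3, 7), (3, 8), (3, 14)]
Unfold 3 (reflect across h@2): 16 holes -> [(0, 1), (0, 7), (0, 8), (0, 14), (1, 1), (1, 7), (1, 8), (1, 14), (2, 1), (2, 7), (2, 8), (2, 14), (3, 1), (3, 7), (3, 8), (3, 14)]
Unfold 4 (reflect across h@4): 32 holes -> [(0, 1), (0, 7), (0, 8), (0, 14), (1, 1), (1, 7), (1, 8), (1, 14), (2, 1), (2, 7), (2, 8), (2, 14), (3, 1), (3, 7), (3, 8), (3, 14), (4, 1), (4, 7), (4, 8), (4, 14), (5, 1), (5, 7), (5, 8), (5, 14), (6, 1), (6, 7), (6, 8), (6, 14), (7, 1), (7, 7), (7, 8), (7, 14)]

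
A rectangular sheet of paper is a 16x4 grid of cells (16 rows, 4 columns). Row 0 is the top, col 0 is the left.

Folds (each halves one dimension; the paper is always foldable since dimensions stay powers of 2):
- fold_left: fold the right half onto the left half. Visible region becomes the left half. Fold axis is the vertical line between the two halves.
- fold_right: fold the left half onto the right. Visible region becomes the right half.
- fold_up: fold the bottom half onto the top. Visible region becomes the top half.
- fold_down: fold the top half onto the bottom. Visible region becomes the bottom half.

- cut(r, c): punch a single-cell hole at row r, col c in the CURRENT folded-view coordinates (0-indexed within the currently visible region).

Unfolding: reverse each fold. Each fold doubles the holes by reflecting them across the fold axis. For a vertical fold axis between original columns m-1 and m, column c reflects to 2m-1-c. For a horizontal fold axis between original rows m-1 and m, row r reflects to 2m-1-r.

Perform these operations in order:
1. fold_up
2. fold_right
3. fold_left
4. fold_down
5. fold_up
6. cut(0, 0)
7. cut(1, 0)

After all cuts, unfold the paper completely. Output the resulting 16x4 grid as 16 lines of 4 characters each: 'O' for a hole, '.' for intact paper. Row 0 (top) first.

Answer: OOOO
OOOO
OOOO
OOOO
OOOO
OOOO
OOOO
OOOO
OOOO
OOOO
OOOO
OOOO
OOOO
OOOO
OOOO
OOOO

Derivation:
Op 1 fold_up: fold axis h@8; visible region now rows[0,8) x cols[0,4) = 8x4
Op 2 fold_right: fold axis v@2; visible region now rows[0,8) x cols[2,4) = 8x2
Op 3 fold_left: fold axis v@3; visible region now rows[0,8) x cols[2,3) = 8x1
Op 4 fold_down: fold axis h@4; visible region now rows[4,8) x cols[2,3) = 4x1
Op 5 fold_up: fold axis h@6; visible region now rows[4,6) x cols[2,3) = 2x1
Op 6 cut(0, 0): punch at orig (4,2); cuts so far [(4, 2)]; region rows[4,6) x cols[2,3) = 2x1
Op 7 cut(1, 0): punch at orig (5,2); cuts so far [(4, 2), (5, 2)]; region rows[4,6) x cols[2,3) = 2x1
Unfold 1 (reflect across h@6): 4 holes -> [(4, 2), (5, 2), (6, 2), (7, 2)]
Unfold 2 (reflect across h@4): 8 holes -> [(0, 2), (1, 2), (2, 2), (3, 2), (4, 2), (5, 2), (6, 2), (7, 2)]
Unfold 3 (reflect across v@3): 16 holes -> [(0, 2), (0, 3), (1, 2), (1, 3), (2, 2), (2, 3), (3, 2), (3, 3), (4, 2), (4, 3), (5, 2), (5, 3), (6, 2), (6, 3), (7, 2), (7, 3)]
Unfold 4 (reflect across v@2): 32 holes -> [(0, 0), (0, 1), (0, 2), (0, 3), (1, 0), (1, 1), (1, 2), (1, 3), (2, 0), (2, 1), (2, 2), (2, 3), (3, 0), (3, 1), (3, 2), (3, 3), (4, 0), (4, 1), (4, 2), (4, 3), (5, 0), (5, 1), (5, 2), (5, 3), (6, 0), (6, 1), (6, 2), (6, 3), (7, 0), (7, 1), (7, 2), (7, 3)]
Unfold 5 (reflect across h@8): 64 holes -> [(0, 0), (0, 1), (0, 2), (0, 3), (1, 0), (1, 1), (1, 2), (1, 3), (2, 0), (2, 1), (2, 2), (2, 3), (3, 0), (3, 1), (3, 2), (3, 3), (4, 0), (4, 1), (4, 2), (4, 3), (5, 0), (5, 1), (5, 2), (5, 3), (6, 0), (6, 1), (6, 2), (6, 3), (7, 0), (7, 1), (7, 2), (7, 3), (8, 0), (8, 1), (8, 2), (8, 3), (9, 0), (9, 1), (9, 2), (9, 3), (10, 0), (10, 1), (10, 2), (10, 3), (11, 0), (11, 1), (11, 2), (11, 3), (12, 0), (12, 1), (12, 2), (12, 3), (13, 0), (13, 1), (13, 2), (13, 3), (14, 0), (14, 1), (14, 2), (14, 3), (15, 0), (15, 1), (15, 2), (15, 3)]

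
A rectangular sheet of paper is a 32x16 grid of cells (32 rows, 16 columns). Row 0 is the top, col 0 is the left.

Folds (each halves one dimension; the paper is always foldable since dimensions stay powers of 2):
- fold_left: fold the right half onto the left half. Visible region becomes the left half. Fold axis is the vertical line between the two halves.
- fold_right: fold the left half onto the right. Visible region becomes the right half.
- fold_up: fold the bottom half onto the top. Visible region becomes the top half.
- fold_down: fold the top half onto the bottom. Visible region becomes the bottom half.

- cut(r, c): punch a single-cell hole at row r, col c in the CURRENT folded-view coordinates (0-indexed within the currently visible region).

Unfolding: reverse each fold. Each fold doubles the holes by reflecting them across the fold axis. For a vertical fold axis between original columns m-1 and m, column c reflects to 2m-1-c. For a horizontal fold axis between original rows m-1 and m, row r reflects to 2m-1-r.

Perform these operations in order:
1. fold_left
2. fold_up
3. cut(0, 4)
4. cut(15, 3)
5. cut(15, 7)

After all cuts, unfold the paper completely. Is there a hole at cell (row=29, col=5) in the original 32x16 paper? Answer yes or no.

Op 1 fold_left: fold axis v@8; visible region now rows[0,32) x cols[0,8) = 32x8
Op 2 fold_up: fold axis h@16; visible region now rows[0,16) x cols[0,8) = 16x8
Op 3 cut(0, 4): punch at orig (0,4); cuts so far [(0, 4)]; region rows[0,16) x cols[0,8) = 16x8
Op 4 cut(15, 3): punch at orig (15,3); cuts so far [(0, 4), (15, 3)]; region rows[0,16) x cols[0,8) = 16x8
Op 5 cut(15, 7): punch at orig (15,7); cuts so far [(0, 4), (15, 3), (15, 7)]; region rows[0,16) x cols[0,8) = 16x8
Unfold 1 (reflect across h@16): 6 holes -> [(0, 4), (15, 3), (15, 7), (16, 3), (16, 7), (31, 4)]
Unfold 2 (reflect across v@8): 12 holes -> [(0, 4), (0, 11), (15, 3), (15, 7), (15, 8), (15, 12), (16, 3), (16, 7), (16, 8), (16, 12), (31, 4), (31, 11)]
Holes: [(0, 4), (0, 11), (15, 3), (15, 7), (15, 8), (15, 12), (16, 3), (16, 7), (16, 8), (16, 12), (31, 4), (31, 11)]

Answer: no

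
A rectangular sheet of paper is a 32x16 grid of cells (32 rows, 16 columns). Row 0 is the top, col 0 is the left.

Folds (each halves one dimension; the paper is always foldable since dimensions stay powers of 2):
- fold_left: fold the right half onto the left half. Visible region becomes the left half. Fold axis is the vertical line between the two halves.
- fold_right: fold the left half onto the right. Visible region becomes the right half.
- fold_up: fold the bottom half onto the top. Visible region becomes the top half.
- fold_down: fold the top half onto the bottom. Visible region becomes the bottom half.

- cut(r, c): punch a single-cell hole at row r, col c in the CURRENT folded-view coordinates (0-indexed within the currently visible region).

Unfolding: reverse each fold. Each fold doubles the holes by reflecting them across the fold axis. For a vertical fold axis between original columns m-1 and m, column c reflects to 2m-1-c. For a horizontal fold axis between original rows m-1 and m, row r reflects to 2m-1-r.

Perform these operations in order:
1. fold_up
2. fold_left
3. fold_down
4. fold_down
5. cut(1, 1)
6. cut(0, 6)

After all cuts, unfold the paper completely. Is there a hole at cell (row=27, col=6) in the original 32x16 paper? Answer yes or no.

Answer: yes

Derivation:
Op 1 fold_up: fold axis h@16; visible region now rows[0,16) x cols[0,16) = 16x16
Op 2 fold_left: fold axis v@8; visible region now rows[0,16) x cols[0,8) = 16x8
Op 3 fold_down: fold axis h@8; visible region now rows[8,16) x cols[0,8) = 8x8
Op 4 fold_down: fold axis h@12; visible region now rows[12,16) x cols[0,8) = 4x8
Op 5 cut(1, 1): punch at orig (13,1); cuts so far [(13, 1)]; region rows[12,16) x cols[0,8) = 4x8
Op 6 cut(0, 6): punch at orig (12,6); cuts so far [(12, 6), (13, 1)]; region rows[12,16) x cols[0,8) = 4x8
Unfold 1 (reflect across h@12): 4 holes -> [(10, 1), (11, 6), (12, 6), (13, 1)]
Unfold 2 (reflect across h@8): 8 holes -> [(2, 1), (3, 6), (4, 6), (5, 1), (10, 1), (11, 6), (12, 6), (13, 1)]
Unfold 3 (reflect across v@8): 16 holes -> [(2, 1), (2, 14), (3, 6), (3, 9), (4, 6), (4, 9), (5, 1), (5, 14), (10, 1), (10, 14), (11, 6), (11, 9), (12, 6), (12, 9), (13, 1), (13, 14)]
Unfold 4 (reflect across h@16): 32 holes -> [(2, 1), (2, 14), (3, 6), (3, 9), (4, 6), (4, 9), (5, 1), (5, 14), (10, 1), (10, 14), (11, 6), (11, 9), (12, 6), (12, 9), (13, 1), (13, 14), (18, 1), (18, 14), (19, 6), (19, 9), (20, 6), (20, 9), (21, 1), (21, 14), (26, 1), (26, 14), (27, 6), (27, 9), (28, 6), (28, 9), (29, 1), (29, 14)]
Holes: [(2, 1), (2, 14), (3, 6), (3, 9), (4, 6), (4, 9), (5, 1), (5, 14), (10, 1), (10, 14), (11, 6), (11, 9), (12, 6), (12, 9), (13, 1), (13, 14), (18, 1), (18, 14), (19, 6), (19, 9), (20, 6), (20, 9), (21, 1), (21, 14), (26, 1), (26, 14), (27, 6), (27, 9), (28, 6), (28, 9), (29, 1), (29, 14)]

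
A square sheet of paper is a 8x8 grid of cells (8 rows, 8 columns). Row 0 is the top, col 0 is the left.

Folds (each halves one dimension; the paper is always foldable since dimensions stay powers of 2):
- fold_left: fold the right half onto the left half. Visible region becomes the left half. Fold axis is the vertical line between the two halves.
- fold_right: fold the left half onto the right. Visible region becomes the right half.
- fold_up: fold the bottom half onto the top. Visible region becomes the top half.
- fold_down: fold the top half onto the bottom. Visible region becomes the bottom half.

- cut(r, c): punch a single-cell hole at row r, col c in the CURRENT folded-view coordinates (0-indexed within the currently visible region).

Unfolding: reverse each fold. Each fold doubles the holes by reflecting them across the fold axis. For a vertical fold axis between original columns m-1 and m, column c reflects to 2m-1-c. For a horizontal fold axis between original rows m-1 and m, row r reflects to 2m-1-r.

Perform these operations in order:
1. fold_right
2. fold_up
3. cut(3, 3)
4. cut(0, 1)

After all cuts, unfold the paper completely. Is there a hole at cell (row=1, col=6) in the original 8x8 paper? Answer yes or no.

Op 1 fold_right: fold axis v@4; visible region now rows[0,8) x cols[4,8) = 8x4
Op 2 fold_up: fold axis h@4; visible region now rows[0,4) x cols[4,8) = 4x4
Op 3 cut(3, 3): punch at orig (3,7); cuts so far [(3, 7)]; region rows[0,4) x cols[4,8) = 4x4
Op 4 cut(0, 1): punch at orig (0,5); cuts so far [(0, 5), (3, 7)]; region rows[0,4) x cols[4,8) = 4x4
Unfold 1 (reflect across h@4): 4 holes -> [(0, 5), (3, 7), (4, 7), (7, 5)]
Unfold 2 (reflect across v@4): 8 holes -> [(0, 2), (0, 5), (3, 0), (3, 7), (4, 0), (4, 7), (7, 2), (7, 5)]
Holes: [(0, 2), (0, 5), (3, 0), (3, 7), (4, 0), (4, 7), (7, 2), (7, 5)]

Answer: no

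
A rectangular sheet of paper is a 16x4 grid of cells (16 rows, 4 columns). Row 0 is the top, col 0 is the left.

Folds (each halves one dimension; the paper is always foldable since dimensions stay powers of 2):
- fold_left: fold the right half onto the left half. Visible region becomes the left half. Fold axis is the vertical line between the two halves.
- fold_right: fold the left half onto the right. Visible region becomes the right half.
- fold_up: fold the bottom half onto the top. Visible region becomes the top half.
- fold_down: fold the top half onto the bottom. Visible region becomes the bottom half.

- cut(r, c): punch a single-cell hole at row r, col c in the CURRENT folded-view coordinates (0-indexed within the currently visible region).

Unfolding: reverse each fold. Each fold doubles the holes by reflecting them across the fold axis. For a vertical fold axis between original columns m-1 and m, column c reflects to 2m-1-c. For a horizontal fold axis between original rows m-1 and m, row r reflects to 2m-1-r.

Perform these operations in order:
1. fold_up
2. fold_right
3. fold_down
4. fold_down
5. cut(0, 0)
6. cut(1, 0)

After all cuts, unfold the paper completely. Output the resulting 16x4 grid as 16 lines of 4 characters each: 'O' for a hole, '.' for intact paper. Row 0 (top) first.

Op 1 fold_up: fold axis h@8; visible region now rows[0,8) x cols[0,4) = 8x4
Op 2 fold_right: fold axis v@2; visible region now rows[0,8) x cols[2,4) = 8x2
Op 3 fold_down: fold axis h@4; visible region now rows[4,8) x cols[2,4) = 4x2
Op 4 fold_down: fold axis h@6; visible region now rows[6,8) x cols[2,4) = 2x2
Op 5 cut(0, 0): punch at orig (6,2); cuts so far [(6, 2)]; region rows[6,8) x cols[2,4) = 2x2
Op 6 cut(1, 0): punch at orig (7,2); cuts so far [(6, 2), (7, 2)]; region rows[6,8) x cols[2,4) = 2x2
Unfold 1 (reflect across h@6): 4 holes -> [(4, 2), (5, 2), (6, 2), (7, 2)]
Unfold 2 (reflect across h@4): 8 holes -> [(0, 2), (1, 2), (2, 2), (3, 2), (4, 2), (5, 2), (6, 2), (7, 2)]
Unfold 3 (reflect across v@2): 16 holes -> [(0, 1), (0, 2), (1, 1), (1, 2), (2, 1), (2, 2), (3, 1), (3, 2), (4, 1), (4, 2), (5, 1), (5, 2), (6, 1), (6, 2), (7, 1), (7, 2)]
Unfold 4 (reflect across h@8): 32 holes -> [(0, 1), (0, 2), (1, 1), (1, 2), (2, 1), (2, 2), (3, 1), (3, 2), (4, 1), (4, 2), (5, 1), (5, 2), (6, 1), (6, 2), (7, 1), (7, 2), (8, 1), (8, 2), (9, 1), (9, 2), (10, 1), (10, 2), (11, 1), (11, 2), (12, 1), (12, 2), (13, 1), (13, 2), (14, 1), (14, 2), (15, 1), (15, 2)]

Answer: .OO.
.OO.
.OO.
.OO.
.OO.
.OO.
.OO.
.OO.
.OO.
.OO.
.OO.
.OO.
.OO.
.OO.
.OO.
.OO.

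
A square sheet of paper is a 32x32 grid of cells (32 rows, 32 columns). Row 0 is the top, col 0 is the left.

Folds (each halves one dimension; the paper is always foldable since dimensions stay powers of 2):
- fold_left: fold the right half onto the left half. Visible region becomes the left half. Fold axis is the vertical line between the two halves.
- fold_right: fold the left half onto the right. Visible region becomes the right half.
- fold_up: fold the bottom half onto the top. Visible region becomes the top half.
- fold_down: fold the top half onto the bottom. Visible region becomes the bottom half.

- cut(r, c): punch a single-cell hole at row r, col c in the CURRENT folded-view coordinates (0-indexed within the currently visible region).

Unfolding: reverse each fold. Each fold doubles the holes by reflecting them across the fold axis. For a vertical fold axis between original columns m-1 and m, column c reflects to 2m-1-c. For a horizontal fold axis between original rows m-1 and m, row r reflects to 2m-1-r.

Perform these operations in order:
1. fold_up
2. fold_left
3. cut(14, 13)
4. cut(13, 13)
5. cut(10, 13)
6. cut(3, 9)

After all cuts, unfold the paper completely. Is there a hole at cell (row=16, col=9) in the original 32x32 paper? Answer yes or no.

Answer: no

Derivation:
Op 1 fold_up: fold axis h@16; visible region now rows[0,16) x cols[0,32) = 16x32
Op 2 fold_left: fold axis v@16; visible region now rows[0,16) x cols[0,16) = 16x16
Op 3 cut(14, 13): punch at orig (14,13); cuts so far [(14, 13)]; region rows[0,16) x cols[0,16) = 16x16
Op 4 cut(13, 13): punch at orig (13,13); cuts so far [(13, 13), (14, 13)]; region rows[0,16) x cols[0,16) = 16x16
Op 5 cut(10, 13): punch at orig (10,13); cuts so far [(10, 13), (13, 13), (14, 13)]; region rows[0,16) x cols[0,16) = 16x16
Op 6 cut(3, 9): punch at orig (3,9); cuts so far [(3, 9), (10, 13), (13, 13), (14, 13)]; region rows[0,16) x cols[0,16) = 16x16
Unfold 1 (reflect across v@16): 8 holes -> [(3, 9), (3, 22), (10, 13), (10, 18), (13, 13), (13, 18), (14, 13), (14, 18)]
Unfold 2 (reflect across h@16): 16 holes -> [(3, 9), (3, 22), (10, 13), (10, 18), (13, 13), (13, 18), (14, 13), (14, 18), (17, 13), (17, 18), (18, 13), (18, 18), (21, 13), (21, 18), (28, 9), (28, 22)]
Holes: [(3, 9), (3, 22), (10, 13), (10, 18), (13, 13), (13, 18), (14, 13), (14, 18), (17, 13), (17, 18), (18, 13), (18, 18), (21, 13), (21, 18), (28, 9), (28, 22)]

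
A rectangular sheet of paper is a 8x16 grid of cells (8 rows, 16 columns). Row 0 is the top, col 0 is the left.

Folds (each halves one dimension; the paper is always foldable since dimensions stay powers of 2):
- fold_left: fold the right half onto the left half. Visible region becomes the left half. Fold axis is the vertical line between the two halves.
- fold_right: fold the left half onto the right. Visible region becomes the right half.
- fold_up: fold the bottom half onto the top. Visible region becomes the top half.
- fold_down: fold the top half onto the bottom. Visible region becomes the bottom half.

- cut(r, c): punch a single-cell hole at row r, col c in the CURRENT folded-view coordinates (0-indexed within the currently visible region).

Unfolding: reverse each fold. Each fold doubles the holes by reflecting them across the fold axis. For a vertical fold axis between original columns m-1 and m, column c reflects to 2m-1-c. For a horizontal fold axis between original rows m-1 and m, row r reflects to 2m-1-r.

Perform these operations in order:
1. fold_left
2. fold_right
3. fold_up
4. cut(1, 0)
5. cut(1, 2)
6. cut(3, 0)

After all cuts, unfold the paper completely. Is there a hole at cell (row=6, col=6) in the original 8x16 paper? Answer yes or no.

Answer: yes

Derivation:
Op 1 fold_left: fold axis v@8; visible region now rows[0,8) x cols[0,8) = 8x8
Op 2 fold_right: fold axis v@4; visible region now rows[0,8) x cols[4,8) = 8x4
Op 3 fold_up: fold axis h@4; visible region now rows[0,4) x cols[4,8) = 4x4
Op 4 cut(1, 0): punch at orig (1,4); cuts so far [(1, 4)]; region rows[0,4) x cols[4,8) = 4x4
Op 5 cut(1, 2): punch at orig (1,6); cuts so far [(1, 4), (1, 6)]; region rows[0,4) x cols[4,8) = 4x4
Op 6 cut(3, 0): punch at orig (3,4); cuts so far [(1, 4), (1, 6), (3, 4)]; region rows[0,4) x cols[4,8) = 4x4
Unfold 1 (reflect across h@4): 6 holes -> [(1, 4), (1, 6), (3, 4), (4, 4), (6, 4), (6, 6)]
Unfold 2 (reflect across v@4): 12 holes -> [(1, 1), (1, 3), (1, 4), (1, 6), (3, 3), (3, 4), (4, 3), (4, 4), (6, 1), (6, 3), (6, 4), (6, 6)]
Unfold 3 (reflect across v@8): 24 holes -> [(1, 1), (1, 3), (1, 4), (1, 6), (1, 9), (1, 11), (1, 12), (1, 14), (3, 3), (3, 4), (3, 11), (3, 12), (4, 3), (4, 4), (4, 11), (4, 12), (6, 1), (6, 3), (6, 4), (6, 6), (6, 9), (6, 11), (6, 12), (6, 14)]
Holes: [(1, 1), (1, 3), (1, 4), (1, 6), (1, 9), (1, 11), (1, 12), (1, 14), (3, 3), (3, 4), (3, 11), (3, 12), (4, 3), (4, 4), (4, 11), (4, 12), (6, 1), (6, 3), (6, 4), (6, 6), (6, 9), (6, 11), (6, 12), (6, 14)]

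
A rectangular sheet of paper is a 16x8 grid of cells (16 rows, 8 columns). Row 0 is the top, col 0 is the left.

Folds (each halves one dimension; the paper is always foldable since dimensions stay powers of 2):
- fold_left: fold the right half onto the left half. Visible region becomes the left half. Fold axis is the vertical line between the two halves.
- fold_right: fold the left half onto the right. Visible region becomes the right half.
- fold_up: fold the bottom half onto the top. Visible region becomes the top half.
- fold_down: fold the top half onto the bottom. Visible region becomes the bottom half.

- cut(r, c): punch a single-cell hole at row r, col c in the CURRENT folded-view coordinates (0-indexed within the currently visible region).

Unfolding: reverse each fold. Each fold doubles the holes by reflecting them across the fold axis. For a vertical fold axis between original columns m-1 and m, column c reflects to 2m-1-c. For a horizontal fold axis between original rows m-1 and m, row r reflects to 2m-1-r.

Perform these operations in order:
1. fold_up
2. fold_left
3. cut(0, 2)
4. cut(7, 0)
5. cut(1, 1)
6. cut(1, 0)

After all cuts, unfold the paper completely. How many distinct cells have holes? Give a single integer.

Op 1 fold_up: fold axis h@8; visible region now rows[0,8) x cols[0,8) = 8x8
Op 2 fold_left: fold axis v@4; visible region now rows[0,8) x cols[0,4) = 8x4
Op 3 cut(0, 2): punch at orig (0,2); cuts so far [(0, 2)]; region rows[0,8) x cols[0,4) = 8x4
Op 4 cut(7, 0): punch at orig (7,0); cuts so far [(0, 2), (7, 0)]; region rows[0,8) x cols[0,4) = 8x4
Op 5 cut(1, 1): punch at orig (1,1); cuts so far [(0, 2), (1, 1), (7, 0)]; region rows[0,8) x cols[0,4) = 8x4
Op 6 cut(1, 0): punch at orig (1,0); cuts so far [(0, 2), (1, 0), (1, 1), (7, 0)]; region rows[0,8) x cols[0,4) = 8x4
Unfold 1 (reflect across v@4): 8 holes -> [(0, 2), (0, 5), (1, 0), (1, 1), (1, 6), (1, 7), (7, 0), (7, 7)]
Unfold 2 (reflect across h@8): 16 holes -> [(0, 2), (0, 5), (1, 0), (1, 1), (1, 6), (1, 7), (7, 0), (7, 7), (8, 0), (8, 7), (14, 0), (14, 1), (14, 6), (14, 7), (15, 2), (15, 5)]

Answer: 16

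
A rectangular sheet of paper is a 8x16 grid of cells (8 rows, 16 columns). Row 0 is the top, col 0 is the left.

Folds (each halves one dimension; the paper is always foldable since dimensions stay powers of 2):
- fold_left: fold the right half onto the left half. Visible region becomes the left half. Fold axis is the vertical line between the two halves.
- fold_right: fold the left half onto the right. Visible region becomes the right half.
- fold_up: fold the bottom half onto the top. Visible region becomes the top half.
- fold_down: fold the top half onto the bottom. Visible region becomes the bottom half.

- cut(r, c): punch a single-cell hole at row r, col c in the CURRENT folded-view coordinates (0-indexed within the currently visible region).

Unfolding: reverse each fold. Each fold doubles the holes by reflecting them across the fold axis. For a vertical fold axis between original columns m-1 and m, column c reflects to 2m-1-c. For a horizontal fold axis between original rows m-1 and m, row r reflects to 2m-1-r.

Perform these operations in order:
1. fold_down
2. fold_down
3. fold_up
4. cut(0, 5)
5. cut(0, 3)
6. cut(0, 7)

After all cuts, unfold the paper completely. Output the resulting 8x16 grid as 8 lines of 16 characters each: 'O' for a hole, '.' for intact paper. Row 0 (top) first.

Op 1 fold_down: fold axis h@4; visible region now rows[4,8) x cols[0,16) = 4x16
Op 2 fold_down: fold axis h@6; visible region now rows[6,8) x cols[0,16) = 2x16
Op 3 fold_up: fold axis h@7; visible region now rows[6,7) x cols[0,16) = 1x16
Op 4 cut(0, 5): punch at orig (6,5); cuts so far [(6, 5)]; region rows[6,7) x cols[0,16) = 1x16
Op 5 cut(0, 3): punch at orig (6,3); cuts so far [(6, 3), (6, 5)]; region rows[6,7) x cols[0,16) = 1x16
Op 6 cut(0, 7): punch at orig (6,7); cuts so far [(6, 3), (6, 5), (6, 7)]; region rows[6,7) x cols[0,16) = 1x16
Unfold 1 (reflect across h@7): 6 holes -> [(6, 3), (6, 5), (6, 7), (7, 3), (7, 5), (7, 7)]
Unfold 2 (reflect across h@6): 12 holes -> [(4, 3), (4, 5), (4, 7), (5, 3), (5, 5), (5, 7), (6, 3), (6, 5), (6, 7), (7, 3), (7, 5), (7, 7)]
Unfold 3 (reflect across h@4): 24 holes -> [(0, 3), (0, 5), (0, 7), (1, 3), (1, 5), (1, 7), (2, 3), (2, 5), (2, 7), (3, 3), (3, 5), (3, 7), (4, 3), (4, 5), (4, 7), (5, 3), (5, 5), (5, 7), (6, 3), (6, 5), (6, 7), (7, 3), (7, 5), (7, 7)]

Answer: ...O.O.O........
...O.O.O........
...O.O.O........
...O.O.O........
...O.O.O........
...O.O.O........
...O.O.O........
...O.O.O........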